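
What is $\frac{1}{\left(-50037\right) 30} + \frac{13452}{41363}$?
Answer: $\frac{1062783703}{3267916470} \approx 0.32522$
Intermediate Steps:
$\frac{1}{\left(-50037\right) 30} + \frac{13452}{41363} = \left(- \frac{1}{50037}\right) \frac{1}{30} + 13452 \cdot \frac{1}{41363} = - \frac{1}{1501110} + \frac{708}{2177} = \frac{1062783703}{3267916470}$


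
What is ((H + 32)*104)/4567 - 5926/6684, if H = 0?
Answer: -2409845/15262914 ≈ -0.15789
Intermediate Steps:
((H + 32)*104)/4567 - 5926/6684 = ((0 + 32)*104)/4567 - 5926/6684 = (32*104)*(1/4567) - 5926*1/6684 = 3328*(1/4567) - 2963/3342 = 3328/4567 - 2963/3342 = -2409845/15262914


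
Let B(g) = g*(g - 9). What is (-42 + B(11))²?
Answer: 400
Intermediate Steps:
B(g) = g*(-9 + g)
(-42 + B(11))² = (-42 + 11*(-9 + 11))² = (-42 + 11*2)² = (-42 + 22)² = (-20)² = 400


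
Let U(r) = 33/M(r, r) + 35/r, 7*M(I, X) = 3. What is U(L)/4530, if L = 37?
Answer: 1442/83805 ≈ 0.017207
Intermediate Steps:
M(I, X) = 3/7 (M(I, X) = (⅐)*3 = 3/7)
U(r) = 77 + 35/r (U(r) = 33/(3/7) + 35/r = 33*(7/3) + 35/r = 77 + 35/r)
U(L)/4530 = (77 + 35/37)/4530 = (77 + 35*(1/37))*(1/4530) = (77 + 35/37)*(1/4530) = (2884/37)*(1/4530) = 1442/83805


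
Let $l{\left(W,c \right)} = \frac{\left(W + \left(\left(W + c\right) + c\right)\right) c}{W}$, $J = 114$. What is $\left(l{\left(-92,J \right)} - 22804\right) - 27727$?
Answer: $- \frac{1163467}{23} \approx -50586.0$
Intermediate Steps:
$l{\left(W,c \right)} = \frac{c \left(2 W + 2 c\right)}{W}$ ($l{\left(W,c \right)} = \frac{\left(W + \left(W + 2 c\right)\right) c}{W} = \frac{\left(2 W + 2 c\right) c}{W} = \frac{c \left(2 W + 2 c\right)}{W}$)
$\left(l{\left(-92,J \right)} - 22804\right) - 27727 = \left(2 \cdot 114 \frac{1}{-92} \left(-92 + 114\right) - 22804\right) - 27727 = \left(2 \cdot 114 \left(- \frac{1}{92}\right) 22 - 22804\right) - 27727 = \left(- \frac{1254}{23} - 22804\right) - 27727 = - \frac{525746}{23} - 27727 = - \frac{1163467}{23}$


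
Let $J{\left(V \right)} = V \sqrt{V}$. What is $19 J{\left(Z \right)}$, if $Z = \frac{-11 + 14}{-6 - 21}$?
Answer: $- \frac{19 i}{27} \approx - 0.7037 i$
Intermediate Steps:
$Z = - \frac{1}{9}$ ($Z = \frac{3}{-27} = 3 \left(- \frac{1}{27}\right) = - \frac{1}{9} \approx -0.11111$)
$J{\left(V \right)} = V^{\frac{3}{2}}$
$19 J{\left(Z \right)} = 19 \left(- \frac{1}{9}\right)^{\frac{3}{2}} = 19 \left(- \frac{i}{27}\right) = - \frac{19 i}{27}$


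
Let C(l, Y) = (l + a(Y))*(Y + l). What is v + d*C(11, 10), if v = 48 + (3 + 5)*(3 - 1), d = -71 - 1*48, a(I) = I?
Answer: -52415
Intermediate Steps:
d = -119 (d = -71 - 48 = -119)
C(l, Y) = (Y + l)**2 (C(l, Y) = (l + Y)*(Y + l) = (Y + l)*(Y + l) = (Y + l)**2)
v = 64 (v = 48 + 8*2 = 48 + 16 = 64)
v + d*C(11, 10) = 64 - 119*(10**2 + 11**2 + 2*10*11) = 64 - 119*(100 + 121 + 220) = 64 - 119*441 = 64 - 52479 = -52415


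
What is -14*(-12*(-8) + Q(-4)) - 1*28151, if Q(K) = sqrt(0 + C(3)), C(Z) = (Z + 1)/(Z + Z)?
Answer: -29495 - 14*sqrt(6)/3 ≈ -29506.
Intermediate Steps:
C(Z) = (1 + Z)/(2*Z) (C(Z) = (1 + Z)/((2*Z)) = (1 + Z)*(1/(2*Z)) = (1 + Z)/(2*Z))
Q(K) = sqrt(6)/3 (Q(K) = sqrt(0 + (1/2)*(1 + 3)/3) = sqrt(0 + (1/2)*(1/3)*4) = sqrt(0 + 2/3) = sqrt(2/3) = sqrt(6)/3)
-14*(-12*(-8) + Q(-4)) - 1*28151 = -14*(-12*(-8) + sqrt(6)/3) - 1*28151 = -14*(96 + sqrt(6)/3) - 28151 = (-1344 - 14*sqrt(6)/3) - 28151 = -29495 - 14*sqrt(6)/3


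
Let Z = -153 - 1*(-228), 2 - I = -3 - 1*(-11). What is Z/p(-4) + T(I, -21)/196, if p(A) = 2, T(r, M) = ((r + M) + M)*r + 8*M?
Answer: 3735/98 ≈ 38.112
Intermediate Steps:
I = -6 (I = 2 - (-3 - 1*(-11)) = 2 - (-3 + 11) = 2 - 1*8 = 2 - 8 = -6)
T(r, M) = 8*M + r*(r + 2*M) (T(r, M) = ((M + r) + M)*r + 8*M = (r + 2*M)*r + 8*M = r*(r + 2*M) + 8*M = 8*M + r*(r + 2*M))
Z = 75 (Z = -153 + 228 = 75)
Z/p(-4) + T(I, -21)/196 = 75/2 + ((-6)² + 8*(-21) + 2*(-21)*(-6))/196 = 75*(½) + (36 - 168 + 252)*(1/196) = 75/2 + 120*(1/196) = 75/2 + 30/49 = 3735/98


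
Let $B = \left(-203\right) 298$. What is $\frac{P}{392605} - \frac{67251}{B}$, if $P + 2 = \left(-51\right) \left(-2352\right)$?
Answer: $\frac{232133339}{163794806} \approx 1.4172$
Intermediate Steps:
$P = 119950$ ($P = -2 - -119952 = -2 + 119952 = 119950$)
$B = -60494$
$\frac{P}{392605} - \frac{67251}{B} = \frac{119950}{392605} - \frac{67251}{-60494} = 119950 \cdot \frac{1}{392605} - - \frac{2319}{2086} = \frac{23990}{78521} + \frac{2319}{2086} = \frac{232133339}{163794806}$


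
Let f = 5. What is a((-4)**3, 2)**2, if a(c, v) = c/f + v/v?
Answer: 3481/25 ≈ 139.24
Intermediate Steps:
a(c, v) = 1 + c/5 (a(c, v) = c/5 + v/v = c*(1/5) + 1 = c/5 + 1 = 1 + c/5)
a((-4)**3, 2)**2 = (1 + (1/5)*(-4)**3)**2 = (1 + (1/5)*(-64))**2 = (1 - 64/5)**2 = (-59/5)**2 = 3481/25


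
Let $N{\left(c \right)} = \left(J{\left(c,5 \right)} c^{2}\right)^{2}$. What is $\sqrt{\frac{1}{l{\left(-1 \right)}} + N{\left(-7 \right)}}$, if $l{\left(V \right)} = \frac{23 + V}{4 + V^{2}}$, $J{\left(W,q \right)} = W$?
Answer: $\frac{3 \sqrt{6326914}}{22} \approx 343.0$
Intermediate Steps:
$N{\left(c \right)} = c^{6}$ ($N{\left(c \right)} = \left(c c^{2}\right)^{2} = \left(c^{3}\right)^{2} = c^{6}$)
$l{\left(V \right)} = \frac{23 + V}{4 + V^{2}}$
$\sqrt{\frac{1}{l{\left(-1 \right)}} + N{\left(-7 \right)}} = \sqrt{\frac{1}{\frac{1}{4 + \left(-1\right)^{2}} \left(23 - 1\right)} + \left(-7\right)^{6}} = \sqrt{\frac{1}{\frac{1}{4 + 1} \cdot 22} + 117649} = \sqrt{\frac{1}{\frac{1}{5} \cdot 22} + 117649} = \sqrt{\frac{1}{\frac{22}{5}} + 117649} = \sqrt{\frac{5}{22} + 117649} = \sqrt{\frac{2588283}{22}} = \frac{3 \sqrt{6326914}}{22}$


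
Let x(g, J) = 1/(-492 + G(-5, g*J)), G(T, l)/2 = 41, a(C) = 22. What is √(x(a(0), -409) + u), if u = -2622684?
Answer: I*√440873180810/410 ≈ 1619.5*I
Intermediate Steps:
G(T, l) = 82 (G(T, l) = 2*41 = 82)
x(g, J) = -1/410 (x(g, J) = 1/(-492 + 82) = 1/(-410) = -1/410)
√(x(a(0), -409) + u) = √(-1/410 - 2622684) = √(-1075300441/410) = I*√440873180810/410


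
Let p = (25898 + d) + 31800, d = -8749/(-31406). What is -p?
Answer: -1812072137/31406 ≈ -57698.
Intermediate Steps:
d = 8749/31406 (d = -8749*(-1/31406) = 8749/31406 ≈ 0.27858)
p = 1812072137/31406 (p = (25898 + 8749/31406) + 31800 = 813361337/31406 + 31800 = 1812072137/31406 ≈ 57698.)
-p = -1*1812072137/31406 = -1812072137/31406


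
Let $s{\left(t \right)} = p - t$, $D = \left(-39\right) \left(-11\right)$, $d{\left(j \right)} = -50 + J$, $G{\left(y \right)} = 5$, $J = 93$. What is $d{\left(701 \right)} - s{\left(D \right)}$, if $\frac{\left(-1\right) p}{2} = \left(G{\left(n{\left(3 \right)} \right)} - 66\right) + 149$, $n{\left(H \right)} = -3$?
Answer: $648$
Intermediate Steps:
$d{\left(j \right)} = 43$ ($d{\left(j \right)} = -50 + 93 = 43$)
$D = 429$
$p = -176$ ($p = - 2 \left(\left(5 - 66\right) + 149\right) = - 2 \left(-61 + 149\right) = \left(-2\right) 88 = -176$)
$s{\left(t \right)} = -176 - t$
$d{\left(701 \right)} - s{\left(D \right)} = 43 - \left(-176 - 429\right) = 43 - -605 = 43 + 605 = 648$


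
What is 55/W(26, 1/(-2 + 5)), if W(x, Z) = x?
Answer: 55/26 ≈ 2.1154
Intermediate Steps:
55/W(26, 1/(-2 + 5)) = 55/26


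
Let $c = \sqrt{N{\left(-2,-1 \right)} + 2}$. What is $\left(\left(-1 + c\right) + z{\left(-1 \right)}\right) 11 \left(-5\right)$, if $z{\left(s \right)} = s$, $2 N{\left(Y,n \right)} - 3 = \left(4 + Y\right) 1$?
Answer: $110 - \frac{165 \sqrt{2}}{2} \approx -6.6726$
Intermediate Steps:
$N{\left(Y,n \right)} = \frac{7}{2} + \frac{Y}{2}$ ($N{\left(Y,n \right)} = \frac{3}{2} + \frac{\left(4 + Y\right) 1}{2} = \frac{3}{2} + \frac{4 + Y}{2} = \frac{3}{2} + \left(2 + \frac{Y}{2}\right) = \frac{7}{2} + \frac{Y}{2}$)
$c = \frac{3 \sqrt{2}}{2}$ ($c = \sqrt{\left(\frac{7}{2} + \frac{1}{2} \left(-2\right)\right) + 2} = \sqrt{\left(\frac{7}{2} - 1\right) + 2} = \sqrt{\frac{5}{2} + 2} = \sqrt{\frac{9}{2}} = \frac{3 \sqrt{2}}{2} \approx 2.1213$)
$\left(\left(-1 + c\right) + z{\left(-1 \right)}\right) 11 \left(-5\right) = \left(\left(-1 + \frac{3 \sqrt{2}}{2}\right) - 1\right) 11 \left(-5\right) = \left(-2 + \frac{3 \sqrt{2}}{2}\right) 11 \left(-5\right) = \left(-22 + \frac{33 \sqrt{2}}{2}\right) \left(-5\right) = 110 - \frac{165 \sqrt{2}}{2}$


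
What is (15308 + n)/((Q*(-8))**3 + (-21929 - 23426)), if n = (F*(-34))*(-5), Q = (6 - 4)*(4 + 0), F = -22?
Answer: -11568/307499 ≈ -0.037620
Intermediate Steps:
Q = 8 (Q = 2*4 = 8)
n = -3740 (n = -22*(-34)*(-5) = 748*(-5) = -3740)
(15308 + n)/((Q*(-8))**3 + (-21929 - 23426)) = (15308 - 3740)/((8*(-8))**3 + (-21929 - 23426)) = 11568/((-64)**3 - 45355) = 11568/(-262144 - 45355) = 11568/(-307499) = 11568*(-1/307499) = -11568/307499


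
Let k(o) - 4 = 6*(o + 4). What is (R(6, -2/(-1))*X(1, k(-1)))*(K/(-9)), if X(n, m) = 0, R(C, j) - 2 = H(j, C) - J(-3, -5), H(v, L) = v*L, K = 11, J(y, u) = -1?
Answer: 0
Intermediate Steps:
H(v, L) = L*v
k(o) = 28 + 6*o (k(o) = 4 + 6*(o + 4) = 4 + 6*(4 + o) = 4 + (24 + 6*o) = 28 + 6*o)
R(C, j) = 3 + C*j (R(C, j) = 2 + (C*j - 1*(-1)) = 2 + (C*j + 1) = 2 + (1 + C*j) = 3 + C*j)
(R(6, -2/(-1))*X(1, k(-1)))*(K/(-9)) = ((3 + 6*(-2/(-1)))*0)*(11/(-9)) = ((3 + 6*(-2*(-1)))*0)*(11*(-1/9)) = ((3 + 6*2)*0)*(-11/9) = ((3 + 12)*0)*(-11/9) = (15*0)*(-11/9) = 0*(-11/9) = 0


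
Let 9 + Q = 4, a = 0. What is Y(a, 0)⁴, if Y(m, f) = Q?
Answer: 625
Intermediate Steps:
Q = -5 (Q = -9 + 4 = -5)
Y(m, f) = -5
Y(a, 0)⁴ = (-5)⁴ = 625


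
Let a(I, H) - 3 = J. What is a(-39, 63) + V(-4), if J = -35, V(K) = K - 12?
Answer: -48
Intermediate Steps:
V(K) = -12 + K
a(I, H) = -32 (a(I, H) = 3 - 35 = -32)
a(-39, 63) + V(-4) = -32 + (-12 - 4) = -32 - 16 = -48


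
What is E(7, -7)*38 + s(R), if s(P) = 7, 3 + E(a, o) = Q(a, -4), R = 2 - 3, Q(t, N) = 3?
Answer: 7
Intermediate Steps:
R = -1
E(a, o) = 0 (E(a, o) = -3 + 3 = 0)
E(7, -7)*38 + s(R) = 0*38 + 7 = 0 + 7 = 7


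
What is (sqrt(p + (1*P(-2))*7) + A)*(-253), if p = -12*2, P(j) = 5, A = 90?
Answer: -22770 - 253*sqrt(11) ≈ -23609.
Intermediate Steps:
p = -24
(sqrt(p + (1*P(-2))*7) + A)*(-253) = (sqrt(-24 + (1*5)*7) + 90)*(-253) = (sqrt(-24 + 5*7) + 90)*(-253) = (sqrt(-24 + 35) + 90)*(-253) = (sqrt(11) + 90)*(-253) = (90 + sqrt(11))*(-253) = -22770 - 253*sqrt(11)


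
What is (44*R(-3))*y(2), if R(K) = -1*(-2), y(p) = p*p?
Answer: 352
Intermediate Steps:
y(p) = p²
R(K) = 2
(44*R(-3))*y(2) = (44*2)*2² = 88*4 = 352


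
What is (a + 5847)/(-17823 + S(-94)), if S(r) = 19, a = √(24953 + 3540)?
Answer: -5847/17804 - √28493/17804 ≈ -0.33789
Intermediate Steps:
a = √28493 ≈ 168.80
(a + 5847)/(-17823 + S(-94)) = (√28493 + 5847)/(-17823 + 19) = (5847 + √28493)/(-17804) = (5847 + √28493)*(-1/17804) = -5847/17804 - √28493/17804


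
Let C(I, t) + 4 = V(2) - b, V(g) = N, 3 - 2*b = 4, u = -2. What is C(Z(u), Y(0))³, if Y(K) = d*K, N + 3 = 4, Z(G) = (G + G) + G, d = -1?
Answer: -125/8 ≈ -15.625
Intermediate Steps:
b = -½ (b = 3/2 - ½*4 = 3/2 - 2 = -½ ≈ -0.50000)
Z(G) = 3*G (Z(G) = 2*G + G = 3*G)
N = 1 (N = -3 + 4 = 1)
V(g) = 1
Y(K) = -K
C(I, t) = -5/2 (C(I, t) = -4 + (1 - 1*(-½)) = -4 + (1 + ½) = -4 + 3/2 = -5/2)
C(Z(u), Y(0))³ = (-5/2)³ = -125/8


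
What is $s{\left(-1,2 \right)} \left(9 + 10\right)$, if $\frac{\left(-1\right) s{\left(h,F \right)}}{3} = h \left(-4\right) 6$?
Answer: $-1368$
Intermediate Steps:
$s{\left(h,F \right)} = 72 h$ ($s{\left(h,F \right)} = - 3 h \left(-4\right) 6 = - 3 - 4 h 6 = - 3 \left(- 24 h\right) = 72 h$)
$s{\left(-1,2 \right)} \left(9 + 10\right) = 72 \left(-1\right) \left(9 + 10\right) = \left(-72\right) 19 = -1368$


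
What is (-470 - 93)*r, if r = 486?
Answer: -273618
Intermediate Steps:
(-470 - 93)*r = (-470 - 93)*486 = -563*486 = -273618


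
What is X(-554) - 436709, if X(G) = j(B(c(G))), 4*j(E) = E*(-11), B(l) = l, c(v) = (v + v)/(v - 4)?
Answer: -243686669/558 ≈ -4.3671e+5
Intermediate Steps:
c(v) = 2*v/(-4 + v) (c(v) = (2*v)/(-4 + v) = 2*v/(-4 + v))
j(E) = -11*E/4 (j(E) = (E*(-11))/4 = (-11*E)/4 = -11*E/4)
X(G) = -11*G/(2*(-4 + G))
X(-554) - 436709 = -11*(-554)/(-8 + 2*(-554)) - 436709 = -11*(-554)/(-8 - 1108) - 436709 = -11*(-554)/(-1116) - 436709 = -11*(-554)*(-1/1116) - 436709 = -3047/558 - 436709 = -243686669/558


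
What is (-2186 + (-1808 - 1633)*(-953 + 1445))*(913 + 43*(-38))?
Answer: 1222208918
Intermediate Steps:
(-2186 + (-1808 - 1633)*(-953 + 1445))*(913 + 43*(-38)) = (-2186 - 3441*492)*(913 - 1634) = (-2186 - 1692972)*(-721) = -1695158*(-721) = 1222208918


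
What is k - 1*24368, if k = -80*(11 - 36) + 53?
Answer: -22315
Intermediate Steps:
k = 2053 (k = -80*(-25) + 53 = 2000 + 53 = 2053)
k - 1*24368 = 2053 - 1*24368 = 2053 - 24368 = -22315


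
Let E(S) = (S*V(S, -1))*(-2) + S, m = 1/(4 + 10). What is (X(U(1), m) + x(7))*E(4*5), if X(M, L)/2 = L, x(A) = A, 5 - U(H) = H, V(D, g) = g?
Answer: 3000/7 ≈ 428.57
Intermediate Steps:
m = 1/14 ≈ 0.071429
U(H) = 5 - H
X(M, L) = 2*L
E(S) = 3*S (E(S) = (S*(-1))*(-2) + S = -S*(-2) + S = 2*S + S = 3*S)
(X(U(1), m) + x(7))*E(4*5) = (2*(1/14) + 7)*(3*(4*5)) = (1/7 + 7)*(3*20) = (50/7)*60 = 3000/7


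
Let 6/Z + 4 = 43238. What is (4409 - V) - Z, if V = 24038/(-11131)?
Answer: 1061408004296/240618827 ≈ 4411.2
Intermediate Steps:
Z = 3/21617 (Z = 6/(-4 + 43238) = 6/43234 = 6*(1/43234) = 3/21617 ≈ 0.00013878)
V = -24038/11131 (V = 24038*(-1/11131) = -24038/11131 ≈ -2.1596)
(4409 - V) - Z = (4409 - 1*(-24038/11131)) - 1*3/21617 = (4409 + 24038/11131) - 3/21617 = 49100617/11131 - 3/21617 = 1061408004296/240618827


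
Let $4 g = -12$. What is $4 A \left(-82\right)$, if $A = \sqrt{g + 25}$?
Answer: $- 328 \sqrt{22} \approx -1538.5$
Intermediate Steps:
$g = -3$ ($g = \frac{1}{4} \left(-12\right) = -3$)
$A = \sqrt{22}$ ($A = \sqrt{-3 + 25} = \sqrt{22} \approx 4.6904$)
$4 A \left(-82\right) = 4 \sqrt{22} \left(-82\right) = - 328 \sqrt{22}$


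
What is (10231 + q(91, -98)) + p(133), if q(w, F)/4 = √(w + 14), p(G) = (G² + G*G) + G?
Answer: 45742 + 4*√105 ≈ 45783.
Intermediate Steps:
p(G) = G + 2*G² (p(G) = (G² + G²) + G = 2*G² + G = G + 2*G²)
q(w, F) = 4*√(14 + w) (q(w, F) = 4*√(w + 14) = 4*√(14 + w))
(10231 + q(91, -98)) + p(133) = (10231 + 4*√(14 + 91)) + 133*(1 + 2*133) = (10231 + 4*√105) + 133*(1 + 266) = (10231 + 4*√105) + 133*267 = (10231 + 4*√105) + 35511 = 45742 + 4*√105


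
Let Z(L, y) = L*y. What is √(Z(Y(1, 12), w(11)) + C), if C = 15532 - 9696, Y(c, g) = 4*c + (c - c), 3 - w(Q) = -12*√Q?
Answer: 2*√(1462 + 12*√11) ≈ 77.506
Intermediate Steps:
w(Q) = 3 + 12*√Q (w(Q) = 3 - (-12)*√Q = 3 + 12*√Q)
Y(c, g) = 4*c (Y(c, g) = 4*c + 0 = 4*c)
C = 5836
√(Z(Y(1, 12), w(11)) + C) = √((4*1)*(3 + 12*√11) + 5836) = √(4*(3 + 12*√11) + 5836) = √((12 + 48*√11) + 5836) = √(5848 + 48*√11)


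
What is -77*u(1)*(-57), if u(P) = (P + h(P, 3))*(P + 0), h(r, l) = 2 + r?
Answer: 17556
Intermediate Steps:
u(P) = P*(2 + 2*P) (u(P) = (P + (2 + P))*(P + 0) = (2 + 2*P)*P = P*(2 + 2*P))
-77*u(1)*(-57) = -154*(1 + 1)*(-57) = -154*2*(-57) = -77*4*(-57) = -308*(-57) = 17556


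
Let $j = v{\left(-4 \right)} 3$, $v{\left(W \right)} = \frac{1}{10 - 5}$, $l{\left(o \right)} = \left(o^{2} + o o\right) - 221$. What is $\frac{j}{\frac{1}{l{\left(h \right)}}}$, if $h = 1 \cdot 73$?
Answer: $\frac{31311}{5} \approx 6262.2$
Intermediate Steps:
$h = 73$
$l{\left(o \right)} = -221 + 2 o^{2}$ ($l{\left(o \right)} = \left(o^{2} + o^{2}\right) - 221 = 2 o^{2} - 221 = -221 + 2 o^{2}$)
$v{\left(W \right)} = \frac{1}{5}$
$j = \frac{3}{5}$ ($j = \frac{1}{5} \cdot 3 = \frac{3}{5} \approx 0.6$)
$\frac{j}{\frac{1}{l{\left(h \right)}}} = \frac{3}{5 \frac{1}{-221 + 2 \cdot 73^{2}}} = \frac{3}{5 \frac{1}{-221 + 2 \cdot 5329}} = \frac{3}{5 \frac{1}{-221 + 10658}} = \frac{3}{5 \cdot \frac{1}{10437}} = \frac{3 \frac{1}{\frac{1}{10437}}}{5} = \frac{3}{5} \cdot 10437 = \frac{31311}{5}$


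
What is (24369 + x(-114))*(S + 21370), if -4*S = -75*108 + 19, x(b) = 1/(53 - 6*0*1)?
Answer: 60419729019/106 ≈ 5.7000e+8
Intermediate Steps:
x(b) = 1/53 (x(b) = 1/(53 + 0*1) = 1/(53 + 0) = 1/53)
S = 8081/4 (S = -(-75*108 + 19)/4 = -(-8100 + 19)/4 = -¼*(-8081) = 8081/4 ≈ 2020.3)
(24369 + x(-114))*(S + 21370) = (24369 + 1/53)*(8081/4 + 21370) = (1291558/53)*(93561/4) = 60419729019/106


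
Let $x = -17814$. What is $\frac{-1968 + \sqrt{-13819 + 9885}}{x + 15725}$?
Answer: $\frac{1968}{2089} - \frac{i \sqrt{3934}}{2089} \approx 0.94208 - 0.030025 i$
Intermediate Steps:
$\frac{-1968 + \sqrt{-13819 + 9885}}{x + 15725} = \frac{-1968 + \sqrt{-13819 + 9885}}{-17814 + 15725} = \frac{-1968 + \sqrt{-3934}}{-2089} = \left(-1968 + i \sqrt{3934}\right) \left(- \frac{1}{2089}\right) = \frac{1968}{2089} - \frac{i \sqrt{3934}}{2089}$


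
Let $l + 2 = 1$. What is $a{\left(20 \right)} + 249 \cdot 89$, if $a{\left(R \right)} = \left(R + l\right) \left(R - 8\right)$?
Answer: $22389$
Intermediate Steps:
$l = -1$ ($l = -2 + 1 = -1$)
$a{\left(R \right)} = \left(-1 + R\right) \left(-8 + R\right)$ ($a{\left(R \right)} = \left(R - 1\right) \left(R - 8\right) = \left(-1 + R\right) \left(-8 + R\right)$)
$a{\left(20 \right)} + 249 \cdot 89 = \left(8 + 20^{2} - 180\right) + 249 \cdot 89 = \left(8 + 400 - 180\right) + 22161 = 228 + 22161 = 22389$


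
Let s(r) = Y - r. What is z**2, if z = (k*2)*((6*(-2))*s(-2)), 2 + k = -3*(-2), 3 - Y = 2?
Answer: 82944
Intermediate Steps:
Y = 1 (Y = 3 - 1*2 = 3 - 2 = 1)
s(r) = 1 - r
k = 4 (k = -2 - 3*(-2) = -2 + 6 = 4)
z = -288 (z = (4*2)*((6*(-2))*(1 - 1*(-2))) = 8*(-12*(1 + 2)) = 8*(-12*3) = 8*(-36) = -288)
z**2 = (-288)**2 = 82944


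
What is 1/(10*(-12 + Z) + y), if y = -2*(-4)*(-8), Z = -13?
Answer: -1/314 ≈ -0.0031847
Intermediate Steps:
y = -64 (y = 8*(-8) = -64)
1/(10*(-12 + Z) + y) = 1/(10*(-12 - 13) - 64) = 1/(10*(-25) - 64) = 1/(-250 - 64) = 1/(-314) = -1/314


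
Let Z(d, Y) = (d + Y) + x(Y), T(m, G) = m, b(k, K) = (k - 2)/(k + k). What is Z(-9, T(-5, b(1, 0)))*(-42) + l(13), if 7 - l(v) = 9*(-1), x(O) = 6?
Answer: 352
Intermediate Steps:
b(k, K) = (-2 + k)/(2*k) (b(k, K) = (-2 + k)/((2*k)) = (-2 + k)*(1/(2*k)) = (-2 + k)/(2*k))
Z(d, Y) = 6 + Y + d (Z(d, Y) = (d + Y) + 6 = (Y + d) + 6 = 6 + Y + d)
l(v) = 16 (l(v) = 7 - 9*(-1) = 7 - 1*(-9) = 7 + 9 = 16)
Z(-9, T(-5, b(1, 0)))*(-42) + l(13) = (6 - 5 - 9)*(-42) + 16 = -8*(-42) + 16 = 336 + 16 = 352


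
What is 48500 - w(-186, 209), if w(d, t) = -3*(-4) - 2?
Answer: 48490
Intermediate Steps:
w(d, t) = 10 (w(d, t) = 12 - 2 = 10)
48500 - w(-186, 209) = 48500 - 1*10 = 48500 - 10 = 48490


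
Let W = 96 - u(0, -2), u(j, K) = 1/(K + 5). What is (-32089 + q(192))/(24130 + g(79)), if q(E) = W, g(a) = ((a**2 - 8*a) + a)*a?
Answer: -47990/710223 ≈ -0.067570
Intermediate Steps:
u(j, K) = 1/(5 + K)
g(a) = a*(a**2 - 7*a) (g(a) = (a**2 - 7*a)*a = a*(a**2 - 7*a))
W = 287/3 (W = 96 - 1/(5 - 2) = 96 - 1/3 = 287/3 ≈ 95.667)
q(E) = 287/3
(-32089 + q(192))/(24130 + g(79)) = (-32089 + 287/3)/(24130 + 79**2*(-7 + 79)) = -95980/(3*(24130 + 6241*72)) = -95980/(3*(24130 + 449352)) = -95980/3/473482 = -95980/3*1/473482 = -47990/710223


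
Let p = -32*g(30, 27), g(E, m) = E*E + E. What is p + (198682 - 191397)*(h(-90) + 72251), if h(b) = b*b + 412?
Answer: 588328695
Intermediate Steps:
g(E, m) = E + E² (g(E, m) = E² + E = E + E²)
h(b) = 412 + b² (h(b) = b² + 412 = 412 + b²)
p = -29760 (p = -960*(1 + 30) = -960*31 = -32*930 = -29760)
p + (198682 - 191397)*(h(-90) + 72251) = -29760 + (198682 - 191397)*((412 + (-90)²) + 72251) = -29760 + 7285*((412 + 8100) + 72251) = -29760 + 7285*(8512 + 72251) = -29760 + 7285*80763 = -29760 + 588358455 = 588328695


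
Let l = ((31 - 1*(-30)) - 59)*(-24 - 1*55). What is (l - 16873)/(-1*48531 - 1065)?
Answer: 5677/16532 ≈ 0.34339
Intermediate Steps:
l = -158 (l = ((31 + 30) - 59)*(-24 - 55) = (61 - 59)*(-79) = 2*(-79) = -158)
(l - 16873)/(-1*48531 - 1065) = (-158 - 16873)/(-1*48531 - 1065) = -17031/(-48531 - 1065) = -17031/(-49596) = -17031*(-1/49596) = 5677/16532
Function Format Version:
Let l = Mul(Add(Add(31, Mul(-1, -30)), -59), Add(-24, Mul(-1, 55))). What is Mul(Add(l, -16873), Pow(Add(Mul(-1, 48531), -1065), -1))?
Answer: Rational(5677, 16532) ≈ 0.34339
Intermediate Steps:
l = -158 (l = Mul(Add(Add(31, 30), -59), Add(-24, -55)) = Mul(Add(61, -59), -79) = Mul(2, -79) = -158)
Mul(Add(l, -16873), Pow(Add(Mul(-1, 48531), -1065), -1)) = Mul(Add(-158, -16873), Pow(Add(Mul(-1, 48531), -1065), -1)) = Mul(-17031, Pow(Add(-48531, -1065), -1)) = Mul(-17031, Pow(-49596, -1)) = Mul(-17031, Rational(-1, 49596)) = Rational(5677, 16532)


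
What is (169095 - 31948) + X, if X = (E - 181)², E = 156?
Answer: 137772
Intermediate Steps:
X = 625 (X = (156 - 181)² = (-25)² = 625)
(169095 - 31948) + X = (169095 - 31948) + 625 = 137147 + 625 = 137772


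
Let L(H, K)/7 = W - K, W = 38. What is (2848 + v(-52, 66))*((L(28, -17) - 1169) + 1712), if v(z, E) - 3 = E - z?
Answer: 2755232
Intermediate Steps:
v(z, E) = 3 + E - z (v(z, E) = 3 + (E - z) = 3 + E - z)
L(H, K) = 266 - 7*K (L(H, K) = 7*(38 - K) = 266 - 7*K)
(2848 + v(-52, 66))*((L(28, -17) - 1169) + 1712) = (2848 + (3 + 66 - 1*(-52)))*(((266 - 7*(-17)) - 1169) + 1712) = (2848 + (3 + 66 + 52))*(((266 + 119) - 1169) + 1712) = (2848 + 121)*((385 - 1169) + 1712) = 2969*(-784 + 1712) = 2969*928 = 2755232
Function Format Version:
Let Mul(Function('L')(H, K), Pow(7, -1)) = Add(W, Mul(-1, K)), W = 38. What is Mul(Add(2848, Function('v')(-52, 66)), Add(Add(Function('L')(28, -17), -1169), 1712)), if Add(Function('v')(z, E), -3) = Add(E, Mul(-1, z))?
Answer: 2755232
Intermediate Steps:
Function('v')(z, E) = Add(3, E, Mul(-1, z)) (Function('v')(z, E) = Add(3, Add(E, Mul(-1, z))) = Add(3, E, Mul(-1, z)))
Function('L')(H, K) = Add(266, Mul(-7, K)) (Function('L')(H, K) = Mul(7, Add(38, Mul(-1, K))) = Add(266, Mul(-7, K)))
Mul(Add(2848, Function('v')(-52, 66)), Add(Add(Function('L')(28, -17), -1169), 1712)) = Mul(Add(2848, Add(3, 66, Mul(-1, -52))), Add(Add(Add(266, Mul(-7, -17)), -1169), 1712)) = Mul(Add(2848, Add(3, 66, 52)), Add(Add(Add(266, 119), -1169), 1712)) = Mul(Add(2848, 121), Add(Add(385, -1169), 1712)) = Mul(2969, Add(-784, 1712)) = Mul(2969, 928) = 2755232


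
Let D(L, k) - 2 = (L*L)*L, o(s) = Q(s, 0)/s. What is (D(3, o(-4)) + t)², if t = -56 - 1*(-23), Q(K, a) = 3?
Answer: 16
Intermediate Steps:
o(s) = 3/s
t = -33 (t = -56 + 23 = -33)
D(L, k) = 2 + L³ (D(L, k) = 2 + (L*L)*L = 2 + L²*L = 2 + L³)
(D(3, o(-4)) + t)² = ((2 + 3³) - 33)² = ((2 + 27) - 33)² = (29 - 33)² = (-4)² = 16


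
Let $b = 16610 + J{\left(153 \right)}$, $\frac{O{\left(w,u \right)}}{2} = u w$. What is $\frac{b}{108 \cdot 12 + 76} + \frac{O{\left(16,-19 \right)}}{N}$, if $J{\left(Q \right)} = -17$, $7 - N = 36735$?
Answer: $\frac{76282735}{6298852} \approx 12.111$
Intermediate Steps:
$N = -36728$ ($N = 7 - 36735 = -36728$)
$O{\left(w,u \right)} = 2 u w$
$b = 16593$ ($b = 16610 - 17 = 16593$)
$\frac{b}{108 \cdot 12 + 76} + \frac{O{\left(16,-19 \right)}}{N} = \frac{16593}{108 \cdot 12 + 76} + \frac{2 \left(-19\right) 16}{-36728} = \frac{16593}{1296 + 76} - - \frac{76}{4591} = \frac{16593}{1372} + \frac{76}{4591} = \frac{76282735}{6298852}$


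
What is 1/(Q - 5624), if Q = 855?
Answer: -1/4769 ≈ -0.00020969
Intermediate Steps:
1/(Q - 5624) = 1/(855 - 5624) = 1/(-4769) = -1/4769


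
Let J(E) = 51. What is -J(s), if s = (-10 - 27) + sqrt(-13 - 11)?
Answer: -51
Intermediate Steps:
s = -37 + 2*I*sqrt(6) (s = -37 + sqrt(-24) = -37 + 2*I*sqrt(6) ≈ -37.0 + 4.899*I)
-J(s) = -1*51 = -51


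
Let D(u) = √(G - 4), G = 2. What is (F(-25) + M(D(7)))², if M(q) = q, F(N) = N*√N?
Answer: -15627 + 250*√2 ≈ -15273.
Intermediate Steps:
D(u) = I*√2 (D(u) = √(2 - 4) = √(-2) = I*√2)
F(N) = N^(3/2)
(F(-25) + M(D(7)))² = ((-25)^(3/2) + I*√2)² = (-125*I + I*√2)²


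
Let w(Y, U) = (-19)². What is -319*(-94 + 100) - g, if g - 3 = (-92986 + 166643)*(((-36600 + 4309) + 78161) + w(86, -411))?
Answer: -3405238684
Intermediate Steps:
w(Y, U) = 361
g = 3405236770 (g = 3 + (-92986 + 166643)*(((-36600 + 4309) + 78161) + 361) = 3 + 73657*((-32291 + 78161) + 361) = 3 + 73657*(45870 + 361) = 3 + 73657*46231 = 3 + 3405236767 = 3405236770)
-319*(-94 + 100) - g = -319*(-94 + 100) - 1*3405236770 = -319*6 - 3405236770 = -1914 - 3405236770 = -3405238684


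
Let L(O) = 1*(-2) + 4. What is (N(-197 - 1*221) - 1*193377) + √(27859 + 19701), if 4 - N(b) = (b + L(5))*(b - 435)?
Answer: -548221 + 2*√11890 ≈ -5.4800e+5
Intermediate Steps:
L(O) = 2 (L(O) = -2 + 4 = 2)
N(b) = 4 - (-435 + b)*(2 + b) (N(b) = 4 - (b + 2)*(b - 435) = 4 - (2 + b)*(-435 + b) = 4 - (-435 + b)*(2 + b))
(N(-197 - 1*221) - 1*193377) + √(27859 + 19701) = ((874 - (-197 - 1*221)² + 433*(-197 - 1*221)) - 1*193377) + √(27859 + 19701) = ((874 - (-197 - 221)² + 433*(-197 - 221)) - 193377) + √47560 = ((874 - 1*(-418)² + 433*(-418)) - 193377) + 2*√11890 = ((874 - 1*174724 - 180994) - 193377) + 2*√11890 = ((874 - 174724 - 180994) - 193377) + 2*√11890 = (-354844 - 193377) + 2*√11890 = -548221 + 2*√11890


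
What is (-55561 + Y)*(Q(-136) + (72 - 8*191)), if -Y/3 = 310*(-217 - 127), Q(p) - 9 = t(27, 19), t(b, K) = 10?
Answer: -379883883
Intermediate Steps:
Q(p) = 19 (Q(p) = 9 + 10 = 19)
Y = 319920 (Y = -930*(-217 - 127) = -930*(-344) = -3*(-106640) = 319920)
(-55561 + Y)*(Q(-136) + (72 - 8*191)) = (-55561 + 319920)*(19 + (72 - 8*191)) = 264359*(19 + (72 - 1528)) = 264359*(19 - 1456) = 264359*(-1437) = -379883883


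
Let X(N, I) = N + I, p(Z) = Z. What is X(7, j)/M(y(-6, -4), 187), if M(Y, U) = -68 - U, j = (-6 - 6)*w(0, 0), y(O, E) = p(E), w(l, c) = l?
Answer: -7/255 ≈ -0.027451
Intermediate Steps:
y(O, E) = E
j = 0 (j = (-6 - 6)*0 = -12*0 = 0)
X(N, I) = I + N
X(7, j)/M(y(-6, -4), 187) = (0 + 7)/(-68 - 1*187) = 7/(-68 - 187) = 7/(-255) = 7*(-1/255) = -7/255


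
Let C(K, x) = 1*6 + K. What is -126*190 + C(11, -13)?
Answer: -23923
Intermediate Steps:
C(K, x) = 6 + K
-126*190 + C(11, -13) = -126*190 + (6 + 11) = -23940 + 17 = -23923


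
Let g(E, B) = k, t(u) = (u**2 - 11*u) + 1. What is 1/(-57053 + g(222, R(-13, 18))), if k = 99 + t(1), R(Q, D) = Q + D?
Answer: -1/56963 ≈ -1.7555e-5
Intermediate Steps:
t(u) = 1 + u**2 - 11*u
R(Q, D) = D + Q
k = 90 (k = 99 + (1 + 1**2 - 11*1) = 99 + (1 + 1 - 11) = 99 - 9 = 90)
g(E, B) = 90
1/(-57053 + g(222, R(-13, 18))) = 1/(-57053 + 90) = 1/(-56963) = -1/56963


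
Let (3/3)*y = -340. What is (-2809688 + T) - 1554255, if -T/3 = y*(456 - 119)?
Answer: -4020203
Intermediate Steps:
y = -340
T = 343740 (T = -(-1020)*(456 - 119) = -(-1020)*337 = -3*(-114580) = 343740)
(-2809688 + T) - 1554255 = (-2809688 + 343740) - 1554255 = -2465948 - 1554255 = -4020203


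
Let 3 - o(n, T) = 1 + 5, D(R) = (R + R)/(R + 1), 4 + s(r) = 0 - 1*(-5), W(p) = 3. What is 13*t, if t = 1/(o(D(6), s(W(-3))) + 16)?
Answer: 1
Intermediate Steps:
s(r) = 1 (s(r) = -4 + (0 - 1*(-5)) = -4 + (0 + 5) = -4 + 5 = 1)
D(R) = 2*R/(1 + R) (D(R) = (2*R)/(1 + R) = 2*R/(1 + R))
o(n, T) = -3 (o(n, T) = 3 - (1 + 5) = 3 - 1*6 = 3 - 6 = -3)
t = 1/13 (t = 1/(-3 + 16) = 1/13 ≈ 0.076923)
13*t = 13*(1/13) = 1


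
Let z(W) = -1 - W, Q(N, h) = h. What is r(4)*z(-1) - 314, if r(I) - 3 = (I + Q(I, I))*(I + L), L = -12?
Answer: -314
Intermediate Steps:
r(I) = 3 + 2*I*(-12 + I) (r(I) = 3 + (I + I)*(I - 12) = 3 + (2*I)*(-12 + I) = 3 + 2*I*(-12 + I))
r(4)*z(-1) - 314 = (3 - 24*4 + 2*4²)*(-1 - 1*(-1)) - 314 = (3 - 96 + 2*16)*(-1 + 1) - 314 = (3 - 96 + 32)*0 - 314 = -61*0 - 314 = 0 - 314 = -314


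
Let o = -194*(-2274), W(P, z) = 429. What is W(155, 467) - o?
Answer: -440727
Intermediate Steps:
o = 441156
W(155, 467) - o = 429 - 1*441156 = 429 - 441156 = -440727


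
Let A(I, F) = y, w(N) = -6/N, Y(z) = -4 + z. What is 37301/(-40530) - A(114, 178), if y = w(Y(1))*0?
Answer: -37301/40530 ≈ -0.92033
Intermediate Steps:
y = 0 (y = -6/(-4 + 1)*0 = -6/(-3)*0 = -6*(-1/3)*0 = 2*0 = 0)
A(I, F) = 0
37301/(-40530) - A(114, 178) = 37301/(-40530) - 1*0 = 37301*(-1/40530) + 0 = -37301/40530 + 0 = -37301/40530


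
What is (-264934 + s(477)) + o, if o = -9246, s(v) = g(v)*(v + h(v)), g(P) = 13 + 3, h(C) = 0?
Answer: -266548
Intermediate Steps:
g(P) = 16
s(v) = 16*v (s(v) = 16*(v + 0) = 16*v)
(-264934 + s(477)) + o = (-264934 + 16*477) - 9246 = (-264934 + 7632) - 9246 = -257302 - 9246 = -266548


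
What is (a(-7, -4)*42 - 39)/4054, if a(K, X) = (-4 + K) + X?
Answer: -669/4054 ≈ -0.16502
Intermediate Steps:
a(K, X) = -4 + K + X
(a(-7, -4)*42 - 39)/4054 = ((-4 - 7 - 4)*42 - 39)/4054 = (-15*42 - 39)*(1/4054) = (-630 - 39)*(1/4054) = -669*1/4054 = -669/4054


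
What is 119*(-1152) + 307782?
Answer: 170694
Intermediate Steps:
119*(-1152) + 307782 = -137088 + 307782 = 170694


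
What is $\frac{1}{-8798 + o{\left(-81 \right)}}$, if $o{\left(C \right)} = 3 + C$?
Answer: $- \frac{1}{8876} \approx -0.00011266$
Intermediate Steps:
$\frac{1}{-8798 + o{\left(-81 \right)}} = \frac{1}{-8798 + \left(3 - 81\right)} = \frac{1}{-8798 - 78} = \frac{1}{-8876} = - \frac{1}{8876}$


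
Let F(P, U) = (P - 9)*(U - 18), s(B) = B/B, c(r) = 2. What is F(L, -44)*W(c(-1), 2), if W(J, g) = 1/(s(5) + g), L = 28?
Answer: -1178/3 ≈ -392.67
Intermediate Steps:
s(B) = 1
F(P, U) = (-18 + U)*(-9 + P) (F(P, U) = (-9 + P)*(-18 + U) = (-18 + U)*(-9 + P))
W(J, g) = 1/(1 + g)
F(L, -44)*W(c(-1), 2) = (162 - 18*28 - 9*(-44) + 28*(-44))/(1 + 2) = (162 - 504 + 396 - 1232)/3 = -1178*⅓ = -1178/3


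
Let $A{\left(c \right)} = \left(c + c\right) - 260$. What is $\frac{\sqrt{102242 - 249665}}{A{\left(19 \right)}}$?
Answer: $- \frac{i \sqrt{147423}}{222} \approx - 1.7295 i$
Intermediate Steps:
$A{\left(c \right)} = -260 + 2 c$ ($A{\left(c \right)} = 2 c - 260 = -260 + 2 c$)
$\frac{\sqrt{102242 - 249665}}{A{\left(19 \right)}} = \frac{\sqrt{102242 - 249665}}{-260 + 2 \cdot 19} = \frac{\sqrt{102242 - 249665}}{-260 + 38} = \frac{\sqrt{102242 - 249665}}{-222} = \sqrt{-147423} \left(- \frac{1}{222}\right) = i \sqrt{147423} \left(- \frac{1}{222}\right) = - \frac{i \sqrt{147423}}{222}$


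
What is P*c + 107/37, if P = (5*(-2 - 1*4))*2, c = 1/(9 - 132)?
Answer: 5127/1517 ≈ 3.3797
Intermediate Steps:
c = -1/123 (c = 1/(-123) = -1/123 ≈ -0.0081301)
P = -60 (P = (5*(-2 - 4))*2 = (5*(-6))*2 = -30*2 = -60)
P*c + 107/37 = -60*(-1/123) + 107/37 = 20/41 + 107*(1/37) = 20/41 + 107/37 = 5127/1517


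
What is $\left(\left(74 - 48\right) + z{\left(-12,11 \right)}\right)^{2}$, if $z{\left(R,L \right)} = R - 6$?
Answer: $64$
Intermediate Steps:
$z{\left(R,L \right)} = -6 + R$ ($z{\left(R,L \right)} = R - 6 = -6 + R$)
$\left(\left(74 - 48\right) + z{\left(-12,11 \right)}\right)^{2} = \left(\left(74 - 48\right) - 18\right)^{2} = \left(26 - 18\right)^{2} = 8^{2} = 64$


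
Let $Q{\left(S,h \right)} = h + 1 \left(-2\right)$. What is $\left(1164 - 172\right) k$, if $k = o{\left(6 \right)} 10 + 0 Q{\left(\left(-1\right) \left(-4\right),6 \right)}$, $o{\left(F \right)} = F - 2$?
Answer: $39680$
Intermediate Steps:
$o{\left(F \right)} = -2 + F$ ($o{\left(F \right)} = F - 2 = -2 + F$)
$Q{\left(S,h \right)} = -2 + h$ ($Q{\left(S,h \right)} = h - 2 = -2 + h$)
$k = 40$ ($k = \left(-2 + 6\right) 10 + 0 \left(-2 + 6\right) = 4 \cdot 10 + 0 \cdot 4 = 40 + 0 = 40$)
$\left(1164 - 172\right) k = \left(1164 - 172\right) 40 = 992 \cdot 40 = 39680$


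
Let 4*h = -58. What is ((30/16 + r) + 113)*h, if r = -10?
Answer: -24331/16 ≈ -1520.7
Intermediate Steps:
h = -29/2 (h = (1/4)*(-58) = -29/2 ≈ -14.500)
((30/16 + r) + 113)*h = ((30/16 - 10) + 113)*(-29/2) = ((30*(1/16) - 10) + 113)*(-29/2) = ((15/8 - 10) + 113)*(-29/2) = (-65/8 + 113)*(-29/2) = (839/8)*(-29/2) = -24331/16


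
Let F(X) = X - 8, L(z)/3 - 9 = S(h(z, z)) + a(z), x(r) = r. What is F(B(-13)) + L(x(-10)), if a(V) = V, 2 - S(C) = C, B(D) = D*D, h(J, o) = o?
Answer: 194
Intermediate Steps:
B(D) = D**2
S(C) = 2 - C
L(z) = 33 (L(z) = 27 + 3*((2 - z) + z) = 27 + 3*2 = 27 + 6 = 33)
F(X) = -8 + X
F(B(-13)) + L(x(-10)) = (-8 + (-13)**2) + 33 = (-8 + 169) + 33 = 161 + 33 = 194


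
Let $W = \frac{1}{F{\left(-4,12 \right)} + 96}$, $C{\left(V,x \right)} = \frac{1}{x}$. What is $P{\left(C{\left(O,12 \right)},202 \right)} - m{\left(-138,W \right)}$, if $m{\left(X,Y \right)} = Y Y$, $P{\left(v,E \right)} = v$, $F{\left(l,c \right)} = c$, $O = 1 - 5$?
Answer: $\frac{971}{11664} \approx 0.083248$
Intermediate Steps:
$O = -4$ ($O = 1 - 5 = -4$)
$W = \frac{1}{108}$ ($W = \frac{1}{12 + 96} = \frac{1}{108} \approx 0.0092593$)
$m{\left(X,Y \right)} = Y^{2}$
$P{\left(C{\left(O,12 \right)},202 \right)} - m{\left(-138,W \right)} = \frac{1}{12} - \left(\frac{1}{108}\right)^{2} = \frac{1}{12} - \frac{1}{11664} = \frac{971}{11664}$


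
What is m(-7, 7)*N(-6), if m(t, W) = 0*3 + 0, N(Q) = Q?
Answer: 0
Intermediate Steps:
m(t, W) = 0 (m(t, W) = 0 + 0 = 0)
m(-7, 7)*N(-6) = 0*(-6) = 0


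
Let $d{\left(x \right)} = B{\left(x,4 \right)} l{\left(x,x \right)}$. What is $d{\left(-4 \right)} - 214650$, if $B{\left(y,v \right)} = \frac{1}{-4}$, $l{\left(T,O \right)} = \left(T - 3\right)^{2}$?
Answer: $- \frac{858649}{4} \approx -2.1466 \cdot 10^{5}$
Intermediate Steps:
$l{\left(T,O \right)} = \left(-3 + T\right)^{2}$
$B{\left(y,v \right)} = - \frac{1}{4}$
$d{\left(x \right)} = - \frac{\left(-3 + x\right)^{2}}{4}$
$d{\left(-4 \right)} - 214650 = - \frac{\left(-3 - 4\right)^{2}}{4} - 214650 = - \frac{\left(-7\right)^{2}}{4} - 214650 = \left(- \frac{1}{4}\right) 49 - 214650 = - \frac{49}{4} - 214650 = - \frac{858649}{4}$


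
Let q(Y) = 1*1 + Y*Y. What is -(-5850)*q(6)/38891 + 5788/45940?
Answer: 2542203527/446663135 ≈ 5.6915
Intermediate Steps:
q(Y) = 1 + Y²
-(-5850)*q(6)/38891 + 5788/45940 = -(-5850)*(1 + 6²)/38891 + 5788/45940 = -(-5850)*(1 + 36)*(1/38891) + 5788*(1/45940) = -(-5850)*37*(1/38891) + 1447/11485 = -234*(-925)*(1/38891) + 1447/11485 = 216450*(1/38891) + 1447/11485 = 216450/38891 + 1447/11485 = 2542203527/446663135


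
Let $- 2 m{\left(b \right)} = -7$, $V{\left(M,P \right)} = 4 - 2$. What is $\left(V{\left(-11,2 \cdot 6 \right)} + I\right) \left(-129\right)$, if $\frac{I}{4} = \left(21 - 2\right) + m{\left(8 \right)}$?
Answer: $-11868$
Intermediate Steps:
$V{\left(M,P \right)} = 2$ ($V{\left(M,P \right)} = 4 - 2 = 2$)
$m{\left(b \right)} = \frac{7}{2}$ ($m{\left(b \right)} = \left(- \frac{1}{2}\right) \left(-7\right) = \frac{7}{2}$)
$I = 90$ ($I = 4 \left(\left(21 - 2\right) + \frac{7}{2}\right) = 4 \left(19 + \frac{7}{2}\right) = 4 \cdot \frac{45}{2} = 90$)
$\left(V{\left(-11,2 \cdot 6 \right)} + I\right) \left(-129\right) = \left(2 + 90\right) \left(-129\right) = 92 \left(-129\right) = -11868$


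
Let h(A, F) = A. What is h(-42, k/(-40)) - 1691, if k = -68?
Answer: -1733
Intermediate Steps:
h(-42, k/(-40)) - 1691 = -42 - 1691 = -1733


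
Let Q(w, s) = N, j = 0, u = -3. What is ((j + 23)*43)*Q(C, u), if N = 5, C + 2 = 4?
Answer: 4945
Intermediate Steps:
C = 2 (C = -2 + 4 = 2)
Q(w, s) = 5
((j + 23)*43)*Q(C, u) = ((0 + 23)*43)*5 = (23*43)*5 = 989*5 = 4945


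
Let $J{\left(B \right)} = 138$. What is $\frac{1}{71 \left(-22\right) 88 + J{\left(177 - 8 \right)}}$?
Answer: $- \frac{1}{137318} \approx -7.2824 \cdot 10^{-6}$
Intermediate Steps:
$\frac{1}{71 \left(-22\right) 88 + J{\left(177 - 8 \right)}} = \frac{1}{71 \left(-22\right) 88 + 138} = \frac{1}{\left(-1562\right) 88 + 138} = \frac{1}{-137456 + 138} = \frac{1}{-137318} = - \frac{1}{137318}$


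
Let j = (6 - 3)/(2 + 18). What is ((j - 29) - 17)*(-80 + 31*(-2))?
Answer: 65107/10 ≈ 6510.7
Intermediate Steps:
j = 3/20 ≈ 0.15000
((j - 29) - 17)*(-80 + 31*(-2)) = ((3/20 - 29) - 17)*(-80 + 31*(-2)) = (-577/20 - 17)*(-80 - 62) = -917/20*(-142) = 65107/10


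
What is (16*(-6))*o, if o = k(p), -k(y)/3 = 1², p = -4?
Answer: 288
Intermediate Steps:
k(y) = -3 (k(y) = -3*1² = -3*1 = -3)
o = -3
(16*(-6))*o = (16*(-6))*(-3) = -96*(-3) = 288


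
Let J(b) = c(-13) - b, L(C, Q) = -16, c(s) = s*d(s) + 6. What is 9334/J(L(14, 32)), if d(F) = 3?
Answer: -9334/17 ≈ -549.06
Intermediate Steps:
c(s) = 6 + 3*s (c(s) = s*3 + 6 = 3*s + 6 = 6 + 3*s)
J(b) = -33 - b (J(b) = (6 + 3*(-13)) - b = (6 - 39) - b = -33 - b)
9334/J(L(14, 32)) = 9334/(-33 - 1*(-16)) = 9334/(-33 + 16) = 9334/(-17) = 9334*(-1/17) = -9334/17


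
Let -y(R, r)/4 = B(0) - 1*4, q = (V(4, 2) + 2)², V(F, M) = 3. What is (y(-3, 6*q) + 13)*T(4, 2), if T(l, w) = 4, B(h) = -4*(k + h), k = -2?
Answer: -12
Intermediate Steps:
q = 25 (q = (3 + 2)² = 5² = 25)
B(h) = 8 - 4*h (B(h) = -4*(-2 + h) = 8 - 4*h)
y(R, r) = -16 (y(R, r) = -4*((8 - 4*0) - 1*4) = -4*((8 + 0) - 4) = -4*(8 - 4) = -4*4 = -16)
(y(-3, 6*q) + 13)*T(4, 2) = (-16 + 13)*4 = -3*4 = -12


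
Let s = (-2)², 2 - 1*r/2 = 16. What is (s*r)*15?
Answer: -1680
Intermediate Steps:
r = -28 (r = 4 - 2*16 = 4 - 32 = -28)
s = 4
(s*r)*15 = (4*(-28))*15 = -112*15 = -1680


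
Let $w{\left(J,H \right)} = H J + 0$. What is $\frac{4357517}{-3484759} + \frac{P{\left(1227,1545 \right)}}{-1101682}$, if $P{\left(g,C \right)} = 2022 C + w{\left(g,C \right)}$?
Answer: $- \frac{22293060219689}{3839096264638} \approx -5.8069$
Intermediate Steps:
$w{\left(J,H \right)} = H J$
$P{\left(g,C \right)} = 2022 C + C g$
$\frac{4357517}{-3484759} + \frac{P{\left(1227,1545 \right)}}{-1101682} = \frac{4357517}{-3484759} + \frac{1545 \left(2022 + 1227\right)}{-1101682} = 4357517 \left(- \frac{1}{3484759}\right) + 1545 \cdot 3249 \left(- \frac{1}{1101682}\right) = - \frac{4357517}{3484759} + 5019705 \left(- \frac{1}{1101682}\right) = - \frac{4357517}{3484759} - \frac{5019705}{1101682} = - \frac{22293060219689}{3839096264638}$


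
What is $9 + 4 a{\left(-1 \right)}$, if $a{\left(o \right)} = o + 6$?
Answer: $29$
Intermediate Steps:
$a{\left(o \right)} = 6 + o$
$9 + 4 a{\left(-1 \right)} = 9 + 4 \left(6 - 1\right) = 9 + 4 \cdot 5 = 9 + 20 = 29$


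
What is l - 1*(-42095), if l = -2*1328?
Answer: 39439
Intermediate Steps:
l = -2656
l - 1*(-42095) = -2656 - 1*(-42095) = -2656 + 42095 = 39439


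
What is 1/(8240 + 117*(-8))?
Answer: 1/7304 ≈ 0.00013691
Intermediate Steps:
1/(8240 + 117*(-8)) = 1/(8240 - 936) = 1/7304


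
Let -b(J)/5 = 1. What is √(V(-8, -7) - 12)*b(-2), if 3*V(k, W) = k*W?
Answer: -10*√15/3 ≈ -12.910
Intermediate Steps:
V(k, W) = W*k/3 (V(k, W) = (k*W)/3 = (W*k)/3 = W*k/3)
b(J) = -5 (b(J) = -5*1 = -5)
√(V(-8, -7) - 12)*b(-2) = √((⅓)*(-7)*(-8) - 12)*(-5) = √(56/3 - 12)*(-5) = √(20/3)*(-5) = (2*√15/3)*(-5) = -10*√15/3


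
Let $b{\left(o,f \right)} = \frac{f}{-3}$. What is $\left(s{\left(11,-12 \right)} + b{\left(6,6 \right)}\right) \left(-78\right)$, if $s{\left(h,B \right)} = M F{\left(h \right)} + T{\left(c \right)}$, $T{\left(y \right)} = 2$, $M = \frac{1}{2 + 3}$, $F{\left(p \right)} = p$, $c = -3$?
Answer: $- \frac{858}{5} \approx -171.6$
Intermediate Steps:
$b{\left(o,f \right)} = - \frac{f}{3}$ ($b{\left(o,f \right)} = f \left(- \frac{1}{3}\right) = - \frac{f}{3}$)
$M = \frac{1}{5} \approx 0.2$
$s{\left(h,B \right)} = 2 + \frac{h}{5}$ ($s{\left(h,B \right)} = \frac{h}{5} + 2 = 2 + \frac{h}{5}$)
$\left(s{\left(11,-12 \right)} + b{\left(6,6 \right)}\right) \left(-78\right) = \left(\left(2 + \frac{1}{5} \cdot 11\right) - 2\right) \left(-78\right) = \left(\left(2 + \frac{11}{5}\right) - 2\right) \left(-78\right) = \left(\frac{21}{5} - 2\right) \left(-78\right) = \frac{11}{5} \left(-78\right) = - \frac{858}{5}$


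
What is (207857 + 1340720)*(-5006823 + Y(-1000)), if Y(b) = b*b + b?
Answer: -6206422517871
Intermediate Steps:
Y(b) = b + b**2 (Y(b) = b**2 + b = b + b**2)
(207857 + 1340720)*(-5006823 + Y(-1000)) = (207857 + 1340720)*(-5006823 - 1000*(1 - 1000)) = 1548577*(-5006823 - 1000*(-999)) = 1548577*(-5006823 + 999000) = 1548577*(-4007823) = -6206422517871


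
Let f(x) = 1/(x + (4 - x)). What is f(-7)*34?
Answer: 17/2 ≈ 8.5000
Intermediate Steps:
f(x) = ¼ (f(x) = 1/4 = ¼)
f(-7)*34 = (¼)*34 = 17/2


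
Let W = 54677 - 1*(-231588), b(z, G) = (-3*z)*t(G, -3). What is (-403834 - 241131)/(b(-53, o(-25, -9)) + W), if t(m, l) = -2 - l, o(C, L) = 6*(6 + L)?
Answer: -644965/286424 ≈ -2.2518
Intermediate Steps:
o(C, L) = 36 + 6*L
b(z, G) = -3*z (b(z, G) = (-3*z)*(-2 - 1*(-3)) = (-3*z)*(-2 + 3) = -3*z*1 = -3*z)
W = 286265 (W = 54677 + 231588 = 286265)
(-403834 - 241131)/(b(-53, o(-25, -9)) + W) = (-403834 - 241131)/(-3*(-53) + 286265) = -644965/(159 + 286265) = -644965/286424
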